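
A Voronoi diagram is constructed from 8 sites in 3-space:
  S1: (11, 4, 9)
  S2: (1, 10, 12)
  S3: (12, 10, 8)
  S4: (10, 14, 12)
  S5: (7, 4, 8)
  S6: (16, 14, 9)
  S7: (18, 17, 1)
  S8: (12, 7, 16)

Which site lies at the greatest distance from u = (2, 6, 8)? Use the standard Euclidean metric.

Compare squared distances (the ordering matches that of the actual distances):
|uS1|² = (2−11)² + (6−4)² + (8−9)² = 81 + 4 + 1 = 86
|uS2|² = (2−1)² + (6−10)² + (8−12)² = 1 + 16 + 16 = 33
|uS3|² = (2−12)² + (6−10)² + (8−8)² = 100 + 16 + 0 = 116
|uS4|² = (2−10)² + (6−14)² + (8−12)² = 64 + 64 + 16 = 144
|uS5|² = (2−7)² + (6−4)² + (8−8)² = 25 + 4 + 0 = 29
|uS6|² = (2−16)² + (6−14)² + (8−9)² = 196 + 64 + 1 = 261
|uS7|² = (2−18)² + (6−17)² + (8−1)² = 256 + 121 + 49 = 426
|uS8|² = (2−12)² + (6−7)² + (8−16)² = 100 + 1 + 64 = 165
The largest is to S7.

S7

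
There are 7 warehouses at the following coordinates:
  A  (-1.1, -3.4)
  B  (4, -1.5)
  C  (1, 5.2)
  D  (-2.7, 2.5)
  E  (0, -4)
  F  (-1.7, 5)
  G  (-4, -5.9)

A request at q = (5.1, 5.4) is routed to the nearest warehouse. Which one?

Since √ is increasing, it suffices to compare squared distances:
|qA|² = (5.1−(-1.1))² + (5.4−(-3.4))² = 38.44 + 77.44 = 115.88
|qB|² = (5.1−4)² + (5.4−(-1.5))² = 1.21 + 47.61 = 48.82
|qC|² = (5.1−1)² + (5.4−5.2)² = 16.81 + 0.04 = 16.85
|qD|² = (5.1−(-2.7))² + (5.4−2.5)² = 60.84 + 8.41 = 69.25
|qE|² = (5.1−0)² + (5.4−(-4))² = 26.01 + 88.36 = 114.37
|qF|² = (5.1−(-1.7))² + (5.4−5)² = 46.24 + 0.16 = 46.4
|qG|² = (5.1−(-4))² + (5.4−(-5.9))² = 82.81 + 127.69 = 210.5
Minimum is at C.

C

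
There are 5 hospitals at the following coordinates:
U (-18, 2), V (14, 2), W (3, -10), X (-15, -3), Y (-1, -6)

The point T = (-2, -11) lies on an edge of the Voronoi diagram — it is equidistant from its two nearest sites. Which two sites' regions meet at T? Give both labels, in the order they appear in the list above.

W and Y

Squared distances from T to each site:
|TU|² = (-2−(-18))² + (-11−2)² = 256 + 169 = 425
|TV|² = (-2−14)² + (-11−2)² = 256 + 169 = 425
|TW|² = (-2−3)² + (-11−(-10))² = 25 + 1 = 26
|TX|² = (-2−(-15))² + (-11−(-3))² = 169 + 64 = 233
|TY|² = (-2−(-1))² + (-11−(-6))² = 1 + 25 = 26
T is equidistant from W and Y (both at squared distance 26), and every other site is strictly farther — so T lies on the W–Y Voronoi edge.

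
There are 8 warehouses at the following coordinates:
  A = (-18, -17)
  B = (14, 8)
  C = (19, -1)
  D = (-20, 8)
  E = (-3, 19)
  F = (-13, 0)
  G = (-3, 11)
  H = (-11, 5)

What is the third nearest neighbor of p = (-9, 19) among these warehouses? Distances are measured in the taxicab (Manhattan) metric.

H

d(p,A) = 9 + 36 = 45
d(p,B) = 23 + 11 = 34
d(p,C) = 28 + 20 = 48
d(p,D) = 11 + 11 = 22
d(p,E) = 6 + 0 = 6
d(p,F) = 4 + 19 = 23
d(p,G) = 6 + 8 = 14
d(p,H) = 2 + 14 = 16
Sorted ascending: E, G, H, D, … — the third-nearest is H.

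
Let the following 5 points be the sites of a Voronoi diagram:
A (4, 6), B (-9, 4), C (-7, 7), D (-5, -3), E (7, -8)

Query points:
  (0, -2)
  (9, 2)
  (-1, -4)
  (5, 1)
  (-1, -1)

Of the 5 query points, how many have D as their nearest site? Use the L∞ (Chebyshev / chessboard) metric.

3

(0, -2) — d to each: A:8, B:9, C:9, D:5, E:7 → nearest is D
(9, 2) — d to each: A:5, B:18, C:16, D:14, E:10 → nearest is A
(-1, -4) — d to each: A:10, B:8, C:11, D:4, E:8 → nearest is D
(5, 1) — d to each: A:5, B:14, C:12, D:10, E:9 → nearest is A
(-1, -1) — d to each: A:7, B:8, C:8, D:4, E:8 → nearest is D
3 of the 5 points have D as nearest.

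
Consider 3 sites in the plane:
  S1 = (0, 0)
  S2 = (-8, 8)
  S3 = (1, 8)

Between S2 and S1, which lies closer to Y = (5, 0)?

S1

Compare squared distances:
|YS2|² = (5−(-8))² + (0−8)² = 169 + 64 = 233
|YS1|² = (5−0)² + (0−0)² = 25 + 0 = 25
233 > 25, so S1 is closer.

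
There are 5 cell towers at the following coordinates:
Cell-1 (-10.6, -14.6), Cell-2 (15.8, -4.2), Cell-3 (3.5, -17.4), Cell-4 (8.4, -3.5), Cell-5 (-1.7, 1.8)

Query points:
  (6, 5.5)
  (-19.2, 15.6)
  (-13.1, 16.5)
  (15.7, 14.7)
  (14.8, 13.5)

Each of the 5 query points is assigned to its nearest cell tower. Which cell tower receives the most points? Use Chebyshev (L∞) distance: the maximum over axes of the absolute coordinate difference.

(6, 5.5) — d to each: Cell-1:20.1, Cell-2:9.8, Cell-3:22.9, Cell-4:9, Cell-5:7.7 → nearest is Cell-5
(-19.2, 15.6) — d to each: Cell-1:30.2, Cell-2:35, Cell-3:33, Cell-4:27.6, Cell-5:17.5 → nearest is Cell-5
(-13.1, 16.5) — d to each: Cell-1:31.1, Cell-2:28.9, Cell-3:33.9, Cell-4:21.5, Cell-5:14.7 → nearest is Cell-5
(15.7, 14.7) — d to each: Cell-1:29.3, Cell-2:18.9, Cell-3:32.1, Cell-4:18.2, Cell-5:17.4 → nearest is Cell-5
(14.8, 13.5) — d to each: Cell-1:28.1, Cell-2:17.7, Cell-3:30.9, Cell-4:17, Cell-5:16.5 → nearest is Cell-5
Tally — Cell-5:5. Cell-5 captures the most (5).

Cell-5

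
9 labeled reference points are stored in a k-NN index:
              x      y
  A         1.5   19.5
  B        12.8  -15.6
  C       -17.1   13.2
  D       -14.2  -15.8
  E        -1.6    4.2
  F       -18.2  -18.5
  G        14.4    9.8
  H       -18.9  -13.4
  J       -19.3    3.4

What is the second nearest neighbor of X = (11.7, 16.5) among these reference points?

Squared Euclidean distances:
|XA|² = (11.7−1.5)² + (16.5−19.5)² = 104.04 + 9 = 113.04
|XB|² = (11.7−12.8)² + (16.5−(-15.6))² = 1.21 + 1030.41 = 1031.62
|XC|² = (11.7−(-17.1))² + (16.5−13.2)² = 829.44 + 10.89 = 840.33
|XD|² = (11.7−(-14.2))² + (16.5−(-15.8))² = 670.81 + 1043.29 = 1714.1
|XE|² = (11.7−(-1.6))² + (16.5−4.2)² = 176.89 + 151.29 = 328.18
|XF|² = (11.7−(-18.2))² + (16.5−(-18.5))² = 894.01 + 1225 = 2119.01
|XG|² = (11.7−14.4)² + (16.5−9.8)² = 7.29 + 44.89 = 52.18
|XH|² = (11.7−(-18.9))² + (16.5−(-13.4))² = 936.36 + 894.01 = 1830.37
|XJ|² = (11.7−(-19.3))² + (16.5−3.4)² = 961 + 171.61 = 1132.61
Sorted ascending: G, A, E, … — the second-nearest is A.

A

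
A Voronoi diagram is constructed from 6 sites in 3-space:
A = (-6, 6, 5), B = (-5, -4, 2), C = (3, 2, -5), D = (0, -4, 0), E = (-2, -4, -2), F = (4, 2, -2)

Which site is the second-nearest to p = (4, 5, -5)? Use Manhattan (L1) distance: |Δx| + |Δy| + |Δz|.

d(p,A) = |4−(-6)| + |5−6| + |-5−5| = 10 + 1 + 10 = 21
d(p,B) = |4−(-5)| + |5−(-4)| + |-5−2| = 9 + 9 + 7 = 25
d(p,C) = |4−3| + |5−2| + |-5−(-5)| = 1 + 3 + 0 = 4
d(p,D) = |4−0| + |5−(-4)| + |-5−0| = 4 + 9 + 5 = 18
d(p,E) = |4−(-2)| + |5−(-4)| + |-5−(-2)| = 6 + 9 + 3 = 18
d(p,F) = |4−4| + |5−2| + |-5−(-2)| = 0 + 3 + 3 = 6
Sorted ascending: C, F, D, … — the second-nearest is F.

F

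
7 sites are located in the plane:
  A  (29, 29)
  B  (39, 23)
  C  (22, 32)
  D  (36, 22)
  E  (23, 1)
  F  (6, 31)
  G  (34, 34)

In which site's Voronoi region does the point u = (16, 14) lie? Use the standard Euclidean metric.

E

Compare squared distances (the ordering matches that of the actual distances):
|uA|² = (16−29)² + (14−29)² = 169 + 225 = 394
|uB|² = (16−39)² + (14−23)² = 529 + 81 = 610
|uC|² = (16−22)² + (14−32)² = 36 + 324 = 360
|uD|² = (16−36)² + (14−22)² = 400 + 64 = 464
|uE|² = (16−23)² + (14−1)² = 49 + 169 = 218
|uF|² = (16−6)² + (14−31)² = 100 + 289 = 389
|uG|² = (16−34)² + (14−34)² = 324 + 400 = 724
E is nearest.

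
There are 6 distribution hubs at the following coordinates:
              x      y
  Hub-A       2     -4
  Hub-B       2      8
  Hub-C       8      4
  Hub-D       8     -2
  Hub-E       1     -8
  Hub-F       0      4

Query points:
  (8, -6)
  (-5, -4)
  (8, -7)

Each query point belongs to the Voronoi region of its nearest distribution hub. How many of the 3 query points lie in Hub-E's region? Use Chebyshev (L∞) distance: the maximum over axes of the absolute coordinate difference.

1

(8, -6) — d to each: Hub-A:6, Hub-B:14, Hub-C:10, Hub-D:4, Hub-E:7, Hub-F:10 → nearest is Hub-D
(-5, -4) — d to each: Hub-A:7, Hub-B:12, Hub-C:13, Hub-D:13, Hub-E:6, Hub-F:8 → nearest is Hub-E
(8, -7) — d to each: Hub-A:6, Hub-B:15, Hub-C:11, Hub-D:5, Hub-E:7, Hub-F:11 → nearest is Hub-D
1 of the 3 points has Hub-E as nearest.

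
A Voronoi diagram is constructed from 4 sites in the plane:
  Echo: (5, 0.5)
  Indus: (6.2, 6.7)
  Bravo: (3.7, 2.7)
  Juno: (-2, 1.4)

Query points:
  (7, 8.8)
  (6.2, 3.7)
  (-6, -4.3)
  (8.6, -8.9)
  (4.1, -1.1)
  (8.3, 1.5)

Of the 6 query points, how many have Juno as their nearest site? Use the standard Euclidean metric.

(7, 8.8) — d² to each: Echo:72.89, Indus:5.05, Bravo:48.1, Juno:135.76 → nearest is Indus
(6.2, 3.7) — d² to each: Echo:11.68, Indus:9, Bravo:7.25, Juno:72.53 → nearest is Bravo
(-6, -4.3) — d² to each: Echo:144.04, Indus:269.84, Bravo:143.09, Juno:48.49 → nearest is Juno
(8.6, -8.9) — d² to each: Echo:101.32, Indus:249.12, Bravo:158.57, Juno:218.45 → nearest is Echo
(4.1, -1.1) — d² to each: Echo:3.37, Indus:65.25, Bravo:14.6, Juno:43.46 → nearest is Echo
(8.3, 1.5) — d² to each: Echo:11.89, Indus:31.45, Bravo:22.6, Juno:106.1 → nearest is Echo
1 of the 6 points has Juno as nearest.

1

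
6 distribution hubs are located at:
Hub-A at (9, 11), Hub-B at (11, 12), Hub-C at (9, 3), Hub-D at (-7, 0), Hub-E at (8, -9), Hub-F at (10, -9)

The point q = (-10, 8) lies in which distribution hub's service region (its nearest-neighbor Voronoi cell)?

Compare squared distances (the ordering matches that of the actual distances):
d²(q, Hub-A) = (-10−9)² + (8−11)² = 361 + 9 = 370
d²(q, Hub-B) = (-10−11)² + (8−12)² = 441 + 16 = 457
d²(q, Hub-C) = (-10−9)² + (8−3)² = 361 + 25 = 386
d²(q, Hub-D) = (-10−(-7))² + (8−0)² = 9 + 64 = 73
d²(q, Hub-E) = (-10−8)² + (8−(-9))² = 324 + 289 = 613
d²(q, Hub-F) = (-10−10)² + (8−(-9))² = 400 + 289 = 689
The smallest is to Hub-D, so q lies in the Voronoi region of Hub-D.

Hub-D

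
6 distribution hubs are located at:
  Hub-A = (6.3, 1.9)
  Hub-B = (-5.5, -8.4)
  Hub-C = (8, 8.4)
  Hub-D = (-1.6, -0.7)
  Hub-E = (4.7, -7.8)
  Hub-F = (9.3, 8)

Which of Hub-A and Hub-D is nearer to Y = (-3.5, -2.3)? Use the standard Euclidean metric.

Hub-D

Compare squared distances:
d²(Y, Hub-A) = (-3.5−6.3)² + (-2.3−1.9)² = 96.04 + 17.64 = 113.68
d²(Y, Hub-D) = (-3.5−(-1.6))² + (-2.3−(-0.7))² = 3.61 + 2.56 = 6.17
113.68 > 6.17, so Hub-D is closer.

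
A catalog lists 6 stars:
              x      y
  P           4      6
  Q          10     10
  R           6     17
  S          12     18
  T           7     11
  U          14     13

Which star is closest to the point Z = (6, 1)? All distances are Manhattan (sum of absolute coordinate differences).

P

d(Z,P) = |6−4| + |1−6| = 2 + 5 = 7
d(Z,Q) = |6−10| + |1−10| = 4 + 9 = 13
d(Z,R) = |6−6| + |1−17| = 0 + 16 = 16
d(Z,S) = |6−12| + |1−18| = 6 + 17 = 23
d(Z,T) = |6−7| + |1−11| = 1 + 10 = 11
d(Z,U) = |6−14| + |1−13| = 8 + 12 = 20
Minimum is at P.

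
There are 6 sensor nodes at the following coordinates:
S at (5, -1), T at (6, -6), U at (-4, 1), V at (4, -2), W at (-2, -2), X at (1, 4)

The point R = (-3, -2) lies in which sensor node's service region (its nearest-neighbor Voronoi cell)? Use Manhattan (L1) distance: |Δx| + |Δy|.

d(R,S) = |-3−5| + |-2−(-1)| = 8 + 1 = 9
d(R,T) = |-3−6| + |-2−(-6)| = 9 + 4 = 13
d(R,U) = |-3−(-4)| + |-2−1| = 1 + 3 = 4
d(R,V) = |-3−4| + |-2−(-2)| = 7 + 0 = 7
d(R,W) = |-3−(-2)| + |-2−(-2)| = 1 + 0 = 1
d(R,X) = |-3−1| + |-2−4| = 4 + 6 = 10
W is nearest.

W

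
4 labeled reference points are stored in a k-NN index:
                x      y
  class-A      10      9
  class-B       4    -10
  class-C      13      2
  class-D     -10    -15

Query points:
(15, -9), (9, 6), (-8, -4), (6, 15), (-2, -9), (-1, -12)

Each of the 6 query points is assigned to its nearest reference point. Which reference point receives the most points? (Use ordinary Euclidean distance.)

class-B

(15, -9) — d² to each: class-A:349, class-B:122, class-C:125, class-D:661 → nearest is class-B
(9, 6) — d² to each: class-A:10, class-B:281, class-C:32, class-D:802 → nearest is class-A
(-8, -4) — d² to each: class-A:493, class-B:180, class-C:477, class-D:125 → nearest is class-D
(6, 15) — d² to each: class-A:52, class-B:629, class-C:218, class-D:1156 → nearest is class-A
(-2, -9) — d² to each: class-A:468, class-B:37, class-C:346, class-D:100 → nearest is class-B
(-1, -12) — d² to each: class-A:562, class-B:29, class-C:392, class-D:90 → nearest is class-B
Tally — class-A:2, class-B:3, class-D:1. class-B captures the most (3).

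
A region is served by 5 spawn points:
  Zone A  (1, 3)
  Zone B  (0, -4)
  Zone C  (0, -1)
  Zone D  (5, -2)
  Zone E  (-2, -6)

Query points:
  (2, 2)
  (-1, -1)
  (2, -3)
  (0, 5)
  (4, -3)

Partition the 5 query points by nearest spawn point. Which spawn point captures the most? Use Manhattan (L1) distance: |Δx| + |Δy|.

Zone A

(2, 2) — d to each: Zone A:2, Zone B:8, Zone C:5, Zone D:7, Zone E:12 → nearest is Zone A
(-1, -1) — d to each: Zone A:6, Zone B:4, Zone C:1, Zone D:7, Zone E:6 → nearest is Zone C
(2, -3) — d to each: Zone A:7, Zone B:3, Zone C:4, Zone D:4, Zone E:7 → nearest is Zone B
(0, 5) — d to each: Zone A:3, Zone B:9, Zone C:6, Zone D:12, Zone E:13 → nearest is Zone A
(4, -3) — d to each: Zone A:9, Zone B:5, Zone C:6, Zone D:2, Zone E:9 → nearest is Zone D
Tally — Zone A:2, Zone B:1, Zone C:1, Zone D:1. Zone A captures the most (2).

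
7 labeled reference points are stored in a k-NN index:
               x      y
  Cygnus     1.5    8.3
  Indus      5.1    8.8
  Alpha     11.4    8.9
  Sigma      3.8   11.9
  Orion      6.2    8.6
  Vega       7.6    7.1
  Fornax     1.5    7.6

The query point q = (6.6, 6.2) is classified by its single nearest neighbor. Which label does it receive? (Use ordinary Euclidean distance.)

Vega

Since √ is increasing, it suffices to compare squared distances:
d²(q, Cygnus) = (6.6−1.5)² + (6.2−8.3)² = 26.01 + 4.41 = 30.42
d²(q, Indus) = (6.6−5.1)² + (6.2−8.8)² = 2.25 + 6.76 = 9.01
d²(q, Alpha) = (6.6−11.4)² + (6.2−8.9)² = 23.04 + 7.29 = 30.33
d²(q, Sigma) = (6.6−3.8)² + (6.2−11.9)² = 7.84 + 32.49 = 40.33
d²(q, Orion) = (6.6−6.2)² + (6.2−8.6)² = 0.16 + 5.76 = 5.92
d²(q, Vega) = (6.6−7.6)² + (6.2−7.1)² = 1 + 0.81 = 1.81
d²(q, Fornax) = (6.6−1.5)² + (6.2−7.6)² = 26.01 + 1.96 = 27.97
Minimum is at Vega.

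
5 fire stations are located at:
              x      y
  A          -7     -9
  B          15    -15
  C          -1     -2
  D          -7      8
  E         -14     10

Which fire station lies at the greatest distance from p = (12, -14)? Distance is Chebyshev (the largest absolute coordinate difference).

d(p,A) = max(19, 5) = 19
d(p,B) = max(3, 1) = 3
d(p,C) = max(13, 12) = 13
d(p,D) = max(19, 22) = 22
d(p,E) = max(26, 24) = 26
The largest is to E.

E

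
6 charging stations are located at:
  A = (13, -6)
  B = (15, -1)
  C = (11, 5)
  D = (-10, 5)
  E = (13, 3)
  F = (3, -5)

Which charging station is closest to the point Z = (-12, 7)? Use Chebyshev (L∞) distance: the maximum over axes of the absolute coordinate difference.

D

d(Z,A) = max(25, 13) = 25
d(Z,B) = max(27, 8) = 27
d(Z,C) = max(23, 2) = 23
d(Z,D) = max(2, 2) = 2
d(Z,E) = max(25, 4) = 25
d(Z,F) = max(15, 12) = 15
Minimum is at D.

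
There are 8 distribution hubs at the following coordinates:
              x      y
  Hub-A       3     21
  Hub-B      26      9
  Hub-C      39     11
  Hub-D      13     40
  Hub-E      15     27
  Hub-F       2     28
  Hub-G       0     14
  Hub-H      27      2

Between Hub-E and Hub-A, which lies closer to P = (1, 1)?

Hub-A

Compare squared distances:
d²(P, Hub-E) = (1−15)² + (1−27)² = 196 + 676 = 872
d²(P, Hub-A) = (1−3)² + (1−21)² = 4 + 400 = 404
872 > 404, so Hub-A is closer.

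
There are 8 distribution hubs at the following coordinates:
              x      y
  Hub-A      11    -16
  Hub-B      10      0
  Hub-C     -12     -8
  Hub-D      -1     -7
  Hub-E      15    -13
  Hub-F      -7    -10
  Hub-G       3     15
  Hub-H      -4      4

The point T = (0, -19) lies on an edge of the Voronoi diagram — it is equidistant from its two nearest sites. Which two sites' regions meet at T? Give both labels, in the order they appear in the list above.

Hub-A and Hub-F

Squared distances from T to each site:
d²(T, Hub-A) = (0−11)² + (-19−(-16))² = 121 + 9 = 130
d²(T, Hub-B) = (0−10)² + (-19−0)² = 100 + 361 = 461
d²(T, Hub-C) = (0−(-12))² + (-19−(-8))² = 144 + 121 = 265
d²(T, Hub-D) = (0−(-1))² + (-19−(-7))² = 1 + 144 = 145
d²(T, Hub-E) = (0−15)² + (-19−(-13))² = 225 + 36 = 261
d²(T, Hub-F) = (0−(-7))² + (-19−(-10))² = 49 + 81 = 130
d²(T, Hub-G) = (0−3)² + (-19−15)² = 9 + 1156 = 1165
d²(T, Hub-H) = (0−(-4))² + (-19−4)² = 16 + 529 = 545
T is equidistant from Hub-A and Hub-F (both at squared distance 130), and every other site is strictly farther — so T lies on the Hub-A–Hub-F Voronoi edge.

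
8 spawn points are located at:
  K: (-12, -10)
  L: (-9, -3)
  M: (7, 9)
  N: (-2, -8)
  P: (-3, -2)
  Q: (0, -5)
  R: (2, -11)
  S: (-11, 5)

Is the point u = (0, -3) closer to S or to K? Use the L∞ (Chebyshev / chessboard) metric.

d(u,S) = max(11, 8) = 11
d(u,K) = max(12, 7) = 12
11 < 12, so S is closer.

S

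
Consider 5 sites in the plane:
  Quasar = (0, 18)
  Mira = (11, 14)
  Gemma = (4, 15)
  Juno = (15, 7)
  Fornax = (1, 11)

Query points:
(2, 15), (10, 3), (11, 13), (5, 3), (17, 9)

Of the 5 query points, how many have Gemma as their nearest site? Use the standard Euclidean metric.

(2, 15) — d² to each: Quasar:13, Mira:82, Gemma:4, Juno:233, Fornax:17 → nearest is Gemma
(10, 3) — d² to each: Quasar:325, Mira:122, Gemma:180, Juno:41, Fornax:145 → nearest is Juno
(11, 13) — d² to each: Quasar:146, Mira:1, Gemma:53, Juno:52, Fornax:104 → nearest is Mira
(5, 3) — d² to each: Quasar:250, Mira:157, Gemma:145, Juno:116, Fornax:80 → nearest is Fornax
(17, 9) — d² to each: Quasar:370, Mira:61, Gemma:205, Juno:8, Fornax:260 → nearest is Juno
1 of the 5 points has Gemma as nearest.

1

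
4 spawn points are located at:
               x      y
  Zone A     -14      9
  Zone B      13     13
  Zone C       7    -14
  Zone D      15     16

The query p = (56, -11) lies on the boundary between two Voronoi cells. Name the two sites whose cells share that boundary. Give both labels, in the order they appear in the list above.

Zone C and Zone D

Squared distances from p to each site:
d²(p, Zone A) = 4900 + 400 = 5300
d²(p, Zone B) = 1849 + 576 = 2425
d²(p, Zone C) = 2401 + 9 = 2410
d²(p, Zone D) = 1681 + 729 = 2410
p is equidistant from Zone C and Zone D (both at squared distance 2410), and every other site is strictly farther — so p lies on the Zone C–Zone D Voronoi edge.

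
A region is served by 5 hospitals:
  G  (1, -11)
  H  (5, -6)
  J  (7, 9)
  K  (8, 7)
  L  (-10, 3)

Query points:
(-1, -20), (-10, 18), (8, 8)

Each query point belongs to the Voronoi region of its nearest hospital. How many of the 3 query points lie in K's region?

(-1, -20) — d² to each: G:85, H:232, J:905, K:810, L:610 → nearest is G
(-10, 18) — d² to each: G:962, H:801, J:370, K:445, L:225 → nearest is L
(8, 8) — d² to each: G:410, H:205, J:2, K:1, L:349 → nearest is K
1 of the 3 points has K as nearest.

1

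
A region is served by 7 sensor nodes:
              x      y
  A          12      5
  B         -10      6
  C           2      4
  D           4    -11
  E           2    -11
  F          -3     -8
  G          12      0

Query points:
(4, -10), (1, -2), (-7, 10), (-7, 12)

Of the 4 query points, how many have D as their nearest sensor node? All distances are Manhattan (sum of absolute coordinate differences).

1

(4, -10) — d to each: A:23, B:30, C:16, D:1, E:3, F:9, G:18 → nearest is D
(1, -2) — d to each: A:18, B:19, C:7, D:12, E:10, F:10, G:13 → nearest is C
(-7, 10) — d to each: A:24, B:7, C:15, D:32, E:30, F:22, G:29 → nearest is B
(-7, 12) — d to each: A:26, B:9, C:17, D:34, E:32, F:24, G:31 → nearest is B
1 of the 4 points has D as nearest.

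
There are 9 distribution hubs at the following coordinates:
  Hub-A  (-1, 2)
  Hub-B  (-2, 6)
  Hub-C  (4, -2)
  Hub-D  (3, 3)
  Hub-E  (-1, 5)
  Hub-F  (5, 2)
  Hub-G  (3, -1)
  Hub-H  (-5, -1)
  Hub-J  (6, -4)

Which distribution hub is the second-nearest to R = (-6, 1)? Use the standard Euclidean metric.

Squared Euclidean distances:
d²(R, Hub-A) = 25 + 1 = 26
d²(R, Hub-B) = 16 + 25 = 41
d²(R, Hub-C) = 100 + 9 = 109
d²(R, Hub-D) = 81 + 4 = 85
d²(R, Hub-E) = 25 + 16 = 41
d²(R, Hub-F) = 121 + 1 = 122
d²(R, Hub-G) = 81 + 4 = 85
d²(R, Hub-H) = 1 + 4 = 5
d²(R, Hub-J) = 144 + 25 = 169
Sorted ascending: Hub-H, Hub-A, Hub-B, … — the second-nearest is Hub-A.

Hub-A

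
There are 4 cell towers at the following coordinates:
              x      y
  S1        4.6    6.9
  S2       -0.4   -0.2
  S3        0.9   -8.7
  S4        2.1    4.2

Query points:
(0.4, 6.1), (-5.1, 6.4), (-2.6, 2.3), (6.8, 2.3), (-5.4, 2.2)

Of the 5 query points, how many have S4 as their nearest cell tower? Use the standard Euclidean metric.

3

(0.4, 6.1) — d² to each: S1:18.28, S2:40.33, S3:219.29, S4:6.5 → nearest is S4
(-5.1, 6.4) — d² to each: S1:94.34, S2:65.65, S3:264.01, S4:56.68 → nearest is S4
(-2.6, 2.3) — d² to each: S1:73, S2:11.09, S3:133.25, S4:25.7 → nearest is S2
(6.8, 2.3) — d² to each: S1:26, S2:58.09, S3:155.81, S4:25.7 → nearest is S4
(-5.4, 2.2) — d² to each: S1:122.09, S2:30.76, S3:158.5, S4:60.25 → nearest is S2
3 of the 5 points have S4 as nearest.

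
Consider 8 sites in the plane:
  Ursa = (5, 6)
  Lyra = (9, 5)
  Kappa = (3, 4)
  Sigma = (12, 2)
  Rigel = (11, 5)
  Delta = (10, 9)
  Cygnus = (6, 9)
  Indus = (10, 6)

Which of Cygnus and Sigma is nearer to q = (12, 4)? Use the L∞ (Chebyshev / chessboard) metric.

d(q, Cygnus) = max(6, 5) = 6
d(q, Sigma) = max(0, 2) = 2
6 > 2, so Sigma is closer.

Sigma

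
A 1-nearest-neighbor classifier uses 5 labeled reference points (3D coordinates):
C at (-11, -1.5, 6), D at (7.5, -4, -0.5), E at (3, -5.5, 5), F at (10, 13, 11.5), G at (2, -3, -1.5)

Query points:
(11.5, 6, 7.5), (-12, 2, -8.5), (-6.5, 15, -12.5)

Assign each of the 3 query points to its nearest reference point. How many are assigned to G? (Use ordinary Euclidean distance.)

(11.5, 6, 7.5) — d² to each: C:564.75, D:180, E:210.75, F:67.25, G:252.25 → nearest is F
(-12, 2, -8.5) — d² to each: C:223.5, D:480.25, E:463.5, F:1005, G:270 → nearest is C
(-6.5, 15, -12.5) — d² to each: C:634.75, D:701, E:816.75, F:852.25, G:517.25 → nearest is G
1 of the 3 points has G as nearest.

1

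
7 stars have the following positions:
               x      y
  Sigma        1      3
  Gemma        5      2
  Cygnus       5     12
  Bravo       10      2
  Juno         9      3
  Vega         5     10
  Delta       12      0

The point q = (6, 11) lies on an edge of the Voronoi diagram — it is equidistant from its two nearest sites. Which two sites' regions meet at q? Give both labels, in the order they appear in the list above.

Cygnus and Vega

Squared distances from q to each site:
d²(q, Sigma) = 25 + 64 = 89
d²(q, Gemma) = 1 + 81 = 82
d²(q, Cygnus) = 1 + 1 = 2
d²(q, Bravo) = 16 + 81 = 97
d²(q, Juno) = 9 + 64 = 73
d²(q, Vega) = 1 + 1 = 2
d²(q, Delta) = 36 + 121 = 157
q is equidistant from Cygnus and Vega (both at squared distance 2), and every other site is strictly farther — so q lies on the Cygnus–Vega Voronoi edge.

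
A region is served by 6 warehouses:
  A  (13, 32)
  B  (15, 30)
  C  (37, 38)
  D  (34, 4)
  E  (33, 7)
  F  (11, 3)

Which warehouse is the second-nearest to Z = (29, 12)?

Compare squared distances (the ordering matches that of the actual distances):
|ZA|² = (29−13)² + (12−32)² = 256 + 400 = 656
|ZB|² = (29−15)² + (12−30)² = 196 + 324 = 520
|ZC|² = (29−37)² + (12−38)² = 64 + 676 = 740
|ZD|² = (29−34)² + (12−4)² = 25 + 64 = 89
|ZE|² = (29−33)² + (12−7)² = 16 + 25 = 41
|ZF|² = (29−11)² + (12−3)² = 324 + 81 = 405
Sorted ascending: E, D, F, … — the second-nearest is D.

D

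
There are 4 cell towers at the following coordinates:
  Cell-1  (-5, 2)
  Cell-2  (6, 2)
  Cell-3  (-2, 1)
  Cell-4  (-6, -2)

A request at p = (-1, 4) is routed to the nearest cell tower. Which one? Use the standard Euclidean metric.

Cell-3

Squared Euclidean distances:
d²(p, Cell-1) = (-1−(-5))² + (4−2)² = 16 + 4 = 20
d²(p, Cell-2) = (-1−6)² + (4−2)² = 49 + 4 = 53
d²(p, Cell-3) = (-1−(-2))² + (4−1)² = 1 + 9 = 10
d²(p, Cell-4) = (-1−(-6))² + (4−(-2))² = 25 + 36 = 61
The smallest is to Cell-3, so p lies in the Voronoi region of Cell-3.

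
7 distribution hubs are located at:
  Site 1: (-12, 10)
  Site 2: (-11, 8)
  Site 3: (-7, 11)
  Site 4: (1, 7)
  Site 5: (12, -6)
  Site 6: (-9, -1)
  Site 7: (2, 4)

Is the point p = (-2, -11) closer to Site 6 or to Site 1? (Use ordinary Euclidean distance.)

Site 6

Compare squared distances:
d²(p, Site 6) = (-2−(-9))² + (-11−(-1))² = 49 + 100 = 149
d²(p, Site 1) = (-2−(-12))² + (-11−10)² = 100 + 441 = 541
149 < 541, so Site 6 is closer.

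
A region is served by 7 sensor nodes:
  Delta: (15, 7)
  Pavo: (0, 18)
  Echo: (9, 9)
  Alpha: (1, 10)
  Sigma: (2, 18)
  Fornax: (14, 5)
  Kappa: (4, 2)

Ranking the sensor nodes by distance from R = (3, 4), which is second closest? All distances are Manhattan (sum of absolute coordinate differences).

d(R, Delta) = |3−15| + |4−7| = 12 + 3 = 15
d(R, Pavo) = |3−0| + |4−18| = 3 + 14 = 17
d(R, Echo) = |3−9| + |4−9| = 6 + 5 = 11
d(R, Alpha) = |3−1| + |4−10| = 2 + 6 = 8
d(R, Sigma) = |3−2| + |4−18| = 1 + 14 = 15
d(R, Fornax) = |3−14| + |4−5| = 11 + 1 = 12
d(R, Kappa) = |3−4| + |4−2| = 1 + 2 = 3
Sorted ascending: Kappa, Alpha, Echo, … — the second-nearest is Alpha.

Alpha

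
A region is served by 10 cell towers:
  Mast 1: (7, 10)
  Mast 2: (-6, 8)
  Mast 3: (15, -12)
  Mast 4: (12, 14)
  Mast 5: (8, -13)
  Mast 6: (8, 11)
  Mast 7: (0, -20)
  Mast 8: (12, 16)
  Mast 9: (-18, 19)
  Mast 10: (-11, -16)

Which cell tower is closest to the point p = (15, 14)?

Mast 4

Squared Euclidean distances:
d²(p, Mast 1) = (15−7)² + (14−10)² = 64 + 16 = 80
d²(p, Mast 2) = (15−(-6))² + (14−8)² = 441 + 36 = 477
d²(p, Mast 3) = (15−15)² + (14−(-12))² = 0 + 676 = 676
d²(p, Mast 4) = (15−12)² + (14−14)² = 9 + 0 = 9
d²(p, Mast 5) = (15−8)² + (14−(-13))² = 49 + 729 = 778
d²(p, Mast 6) = (15−8)² + (14−11)² = 49 + 9 = 58
d²(p, Mast 7) = (15−0)² + (14−(-20))² = 225 + 1156 = 1381
d²(p, Mast 8) = (15−12)² + (14−16)² = 9 + 4 = 13
d²(p, Mast 9) = (15−(-18))² + (14−19)² = 1089 + 25 = 1114
d²(p, Mast 10) = (15−(-11))² + (14−(-16))² = 676 + 900 = 1576
Minimum is at Mast 4.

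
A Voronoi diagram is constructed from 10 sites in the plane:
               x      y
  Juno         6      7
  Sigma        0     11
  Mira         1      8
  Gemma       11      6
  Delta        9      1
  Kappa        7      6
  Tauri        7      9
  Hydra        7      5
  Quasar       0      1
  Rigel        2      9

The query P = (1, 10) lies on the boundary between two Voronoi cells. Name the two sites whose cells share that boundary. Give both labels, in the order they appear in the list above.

Sigma and Rigel

Squared distances from P to each site:
d²(P, Juno) = (1−6)² + (10−7)² = 25 + 9 = 34
d²(P, Sigma) = (1−0)² + (10−11)² = 1 + 1 = 2
d²(P, Mira) = (1−1)² + (10−8)² = 0 + 4 = 4
d²(P, Gemma) = (1−11)² + (10−6)² = 100 + 16 = 116
d²(P, Delta) = (1−9)² + (10−1)² = 64 + 81 = 145
d²(P, Kappa) = (1−7)² + (10−6)² = 36 + 16 = 52
d²(P, Tauri) = (1−7)² + (10−9)² = 36 + 1 = 37
d²(P, Hydra) = (1−7)² + (10−5)² = 36 + 25 = 61
d²(P, Quasar) = (1−0)² + (10−1)² = 1 + 81 = 82
d²(P, Rigel) = (1−2)² + (10−9)² = 1 + 1 = 2
P is equidistant from Sigma and Rigel (both at squared distance 2), and every other site is strictly farther — so P lies on the Sigma–Rigel Voronoi edge.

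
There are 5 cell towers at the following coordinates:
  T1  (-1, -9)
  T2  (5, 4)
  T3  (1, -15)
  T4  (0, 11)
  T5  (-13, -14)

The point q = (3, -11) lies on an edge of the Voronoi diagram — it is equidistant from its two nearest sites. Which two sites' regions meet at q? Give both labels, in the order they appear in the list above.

T1 and T3

Squared distances from q to each site:
|qT1|² = (3−(-1))² + (-11−(-9))² = 16 + 4 = 20
|qT2|² = (3−5)² + (-11−4)² = 4 + 225 = 229
|qT3|² = (3−1)² + (-11−(-15))² = 4 + 16 = 20
|qT4|² = (3−0)² + (-11−11)² = 9 + 484 = 493
|qT5|² = (3−(-13))² + (-11−(-14))² = 256 + 9 = 265
q is equidistant from T1 and T3 (both at squared distance 20), and every other site is strictly farther — so q lies on the T1–T3 Voronoi edge.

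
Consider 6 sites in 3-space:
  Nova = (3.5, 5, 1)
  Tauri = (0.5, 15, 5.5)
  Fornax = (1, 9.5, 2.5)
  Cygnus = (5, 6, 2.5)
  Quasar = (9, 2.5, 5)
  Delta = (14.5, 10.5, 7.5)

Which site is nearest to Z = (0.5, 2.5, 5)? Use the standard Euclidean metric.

Squared Euclidean distances:
d²(Z, Nova) = (0.5−3.5)² + (2.5−5)² + (5−1)² = 9 + 6.25 + 16 = 31.25
d²(Z, Tauri) = (0.5−0.5)² + (2.5−15)² + (5−5.5)² = 0 + 156.25 + 0.25 = 156.5
d²(Z, Fornax) = (0.5−1)² + (2.5−9.5)² + (5−2.5)² = 0.25 + 49 + 6.25 = 55.5
d²(Z, Cygnus) = (0.5−5)² + (2.5−6)² + (5−2.5)² = 20.25 + 12.25 + 6.25 = 38.75
d²(Z, Quasar) = (0.5−9)² + (2.5−2.5)² + (5−5)² = 72.25 + 0 + 0 = 72.25
d²(Z, Delta) = (0.5−14.5)² + (2.5−10.5)² + (5−7.5)² = 196 + 64 + 6.25 = 266.25
The smallest is to Nova, so Z lies in the Voronoi region of Nova.

Nova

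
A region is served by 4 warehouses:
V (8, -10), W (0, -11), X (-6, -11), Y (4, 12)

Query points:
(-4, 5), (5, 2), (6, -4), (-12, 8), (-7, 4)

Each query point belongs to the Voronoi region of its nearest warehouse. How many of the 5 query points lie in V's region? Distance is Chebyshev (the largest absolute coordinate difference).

(-4, 5) — d to each: V:15, W:16, X:16, Y:8 → nearest is Y
(5, 2) — d to each: V:12, W:13, X:13, Y:10 → nearest is Y
(6, -4) — d to each: V:6, W:7, X:12, Y:16 → nearest is V
(-12, 8) — d to each: V:20, W:19, X:19, Y:16 → nearest is Y
(-7, 4) — d to each: V:15, W:15, X:15, Y:11 → nearest is Y
1 of the 5 points has V as nearest.

1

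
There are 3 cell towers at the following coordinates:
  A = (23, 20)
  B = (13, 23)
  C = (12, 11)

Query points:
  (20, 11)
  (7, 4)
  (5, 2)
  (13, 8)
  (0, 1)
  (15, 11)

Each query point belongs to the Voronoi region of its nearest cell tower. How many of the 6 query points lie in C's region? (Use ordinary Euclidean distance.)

6

(20, 11) — d² to each: A:90, B:193, C:64 → nearest is C
(7, 4) — d² to each: A:512, B:397, C:74 → nearest is C
(5, 2) — d² to each: A:648, B:505, C:130 → nearest is C
(13, 8) — d² to each: A:244, B:225, C:10 → nearest is C
(0, 1) — d² to each: A:890, B:653, C:244 → nearest is C
(15, 11) — d² to each: A:145, B:148, C:9 → nearest is C
6 of the 6 points have C as nearest.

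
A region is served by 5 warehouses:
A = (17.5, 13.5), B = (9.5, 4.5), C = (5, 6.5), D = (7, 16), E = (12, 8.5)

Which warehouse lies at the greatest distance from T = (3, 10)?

A

Compare squared distances (the ordering matches that of the actual distances):
|TA|² = (3−17.5)² + (10−13.5)² = 210.25 + 12.25 = 222.5
|TB|² = (3−9.5)² + (10−4.5)² = 42.25 + 30.25 = 72.5
|TC|² = (3−5)² + (10−6.5)² = 4 + 12.25 = 16.25
|TD|² = (3−7)² + (10−16)² = 16 + 36 = 52
|TE|² = (3−12)² + (10−8.5)² = 81 + 2.25 = 83.25
The largest is to A.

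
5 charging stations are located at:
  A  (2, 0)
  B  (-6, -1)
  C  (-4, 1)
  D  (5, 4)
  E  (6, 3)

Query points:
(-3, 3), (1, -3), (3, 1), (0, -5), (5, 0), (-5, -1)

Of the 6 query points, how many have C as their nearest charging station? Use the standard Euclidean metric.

(-3, 3) — d² to each: A:34, B:25, C:5, D:65, E:81 → nearest is C
(1, -3) — d² to each: A:10, B:53, C:41, D:65, E:61 → nearest is A
(3, 1) — d² to each: A:2, B:85, C:49, D:13, E:13 → nearest is A
(0, -5) — d² to each: A:29, B:52, C:52, D:106, E:100 → nearest is A
(5, 0) — d² to each: A:9, B:122, C:82, D:16, E:10 → nearest is A
(-5, -1) — d² to each: A:50, B:1, C:5, D:125, E:137 → nearest is B
1 of the 6 points has C as nearest.

1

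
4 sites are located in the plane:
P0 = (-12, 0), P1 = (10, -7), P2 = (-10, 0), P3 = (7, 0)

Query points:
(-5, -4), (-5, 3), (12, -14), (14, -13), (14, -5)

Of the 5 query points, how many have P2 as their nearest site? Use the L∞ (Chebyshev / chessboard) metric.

(-5, -4) — d to each: P0:7, P1:15, P2:5, P3:12 → nearest is P2
(-5, 3) — d to each: P0:7, P1:15, P2:5, P3:12 → nearest is P2
(12, -14) — d to each: P0:24, P1:7, P2:22, P3:14 → nearest is P1
(14, -13) — d to each: P0:26, P1:6, P2:24, P3:13 → nearest is P1
(14, -5) — d to each: P0:26, P1:4, P2:24, P3:7 → nearest is P1
2 of the 5 points have P2 as nearest.

2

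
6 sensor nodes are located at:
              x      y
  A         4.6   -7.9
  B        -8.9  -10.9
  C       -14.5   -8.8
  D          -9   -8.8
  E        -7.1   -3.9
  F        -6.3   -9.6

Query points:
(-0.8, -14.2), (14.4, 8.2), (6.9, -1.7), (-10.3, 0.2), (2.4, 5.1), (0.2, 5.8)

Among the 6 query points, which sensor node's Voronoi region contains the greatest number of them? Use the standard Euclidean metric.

(-0.8, -14.2) — d² to each: A:68.85, B:76.5, C:216.85, D:96.4, E:145.78, F:51.41 → nearest is F
(14.4, 8.2) — d² to each: A:355.25, B:907.7, C:1124.21, D:836.56, E:608.66, F:745.33 → nearest is A
(6.9, -1.7) — d² to each: A:43.73, B:334.28, C:508.37, D:303.22, E:200.84, F:236.65 → nearest is A
(-10.3, 0.2) — d² to each: A:287.62, B:125.17, C:98.64, D:82.69, E:27.05, F:112.04 → nearest is E
(2.4, 5.1) — d² to each: A:173.84, B:383.69, C:478.82, D:323.17, E:171.25, F:291.78 → nearest is E
(0.2, 5.8) — d² to each: A:207.05, B:361.7, C:429.25, D:297.8, E:147.38, F:279.41 → nearest is E
Tally — A:2, E:3, F:1. E captures the most (3).

E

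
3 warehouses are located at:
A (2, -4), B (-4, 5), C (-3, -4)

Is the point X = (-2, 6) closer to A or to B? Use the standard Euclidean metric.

B

Compare squared distances:
|XA|² = (-2−2)² + (6−(-4))² = 16 + 100 = 116
|XB|² = (-2−(-4))² + (6−5)² = 4 + 1 = 5
116 > 5, so B is closer.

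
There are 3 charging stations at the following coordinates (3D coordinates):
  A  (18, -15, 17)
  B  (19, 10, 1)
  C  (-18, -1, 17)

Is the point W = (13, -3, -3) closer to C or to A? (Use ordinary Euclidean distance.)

Compare squared distances:
|WC|² = (13−(-18))² + (-3−(-1))² + (-3−17)² = 961 + 4 + 400 = 1365
|WA|² = (13−18)² + (-3−(-15))² + (-3−17)² = 25 + 144 + 400 = 569
1365 > 569, so A is closer.

A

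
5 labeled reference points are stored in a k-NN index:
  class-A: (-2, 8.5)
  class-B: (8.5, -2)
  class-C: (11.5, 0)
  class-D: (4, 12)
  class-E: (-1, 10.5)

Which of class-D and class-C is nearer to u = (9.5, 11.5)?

Compare squared distances:
d²(u, class-D) = (9.5−4)² + (11.5−12)² = 30.25 + 0.25 = 30.5
d²(u, class-C) = (9.5−11.5)² + (11.5−0)² = 4 + 132.25 = 136.25
30.5 < 136.25, so class-D is closer.

class-D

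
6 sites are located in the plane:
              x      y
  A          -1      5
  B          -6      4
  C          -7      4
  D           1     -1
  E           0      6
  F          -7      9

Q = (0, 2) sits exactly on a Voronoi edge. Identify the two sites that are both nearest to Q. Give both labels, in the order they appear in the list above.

A and D

Squared distances from Q to each site:
|QA|² = (0−(-1))² + (2−5)² = 1 + 9 = 10
|QB|² = (0−(-6))² + (2−4)² = 36 + 4 = 40
|QC|² = (0−(-7))² + (2−4)² = 49 + 4 = 53
|QD|² = (0−1)² + (2−(-1))² = 1 + 9 = 10
|QE|² = (0−0)² + (2−6)² = 0 + 16 = 16
|QF|² = (0−(-7))² + (2−9)² = 49 + 49 = 98
Q is equidistant from A and D (both at squared distance 10), and every other site is strictly farther — so Q lies on the A–D Voronoi edge.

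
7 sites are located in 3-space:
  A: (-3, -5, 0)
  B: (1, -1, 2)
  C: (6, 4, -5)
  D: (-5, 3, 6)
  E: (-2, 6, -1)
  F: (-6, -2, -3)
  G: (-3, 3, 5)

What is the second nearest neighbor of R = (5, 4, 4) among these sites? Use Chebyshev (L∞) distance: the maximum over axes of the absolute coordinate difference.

d(R,A) = max(8, 9, 4) = 9
d(R,B) = max(4, 5, 2) = 5
d(R,C) = max(1, 0, 9) = 9
d(R,D) = max(10, 1, 2) = 10
d(R,E) = max(7, 2, 5) = 7
d(R,F) = max(11, 6, 7) = 11
d(R,G) = max(8, 1, 1) = 8
Sorted ascending: B, E, G, … — the second-nearest is E.

E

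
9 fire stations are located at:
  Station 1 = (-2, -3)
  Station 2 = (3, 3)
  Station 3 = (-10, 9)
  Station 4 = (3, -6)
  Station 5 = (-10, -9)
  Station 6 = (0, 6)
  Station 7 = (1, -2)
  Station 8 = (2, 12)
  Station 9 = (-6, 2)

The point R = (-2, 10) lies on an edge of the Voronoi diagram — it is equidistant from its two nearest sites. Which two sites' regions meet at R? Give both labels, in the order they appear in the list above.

Station 6 and Station 8

Squared distances from R to each site:
d²(R, Station 1) = 0 + 169 = 169
d²(R, Station 2) = 25 + 49 = 74
d²(R, Station 3) = 64 + 1 = 65
d²(R, Station 4) = 25 + 256 = 281
d²(R, Station 5) = 64 + 361 = 425
d²(R, Station 6) = 4 + 16 = 20
d²(R, Station 7) = 9 + 144 = 153
d²(R, Station 8) = 16 + 4 = 20
d²(R, Station 9) = 16 + 64 = 80
R is equidistant from Station 6 and Station 8 (both at squared distance 20), and every other site is strictly farther — so R lies on the Station 6–Station 8 Voronoi edge.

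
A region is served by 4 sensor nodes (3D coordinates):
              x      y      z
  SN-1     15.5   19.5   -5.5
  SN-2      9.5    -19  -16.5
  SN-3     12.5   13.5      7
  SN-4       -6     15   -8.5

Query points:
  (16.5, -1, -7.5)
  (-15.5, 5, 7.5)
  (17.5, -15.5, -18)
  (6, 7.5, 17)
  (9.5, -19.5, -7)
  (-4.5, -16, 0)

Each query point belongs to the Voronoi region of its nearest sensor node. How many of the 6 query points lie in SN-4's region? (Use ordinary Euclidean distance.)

(16.5, -1, -7.5) — d² to each: SN-1:425.25, SN-2:454, SN-3:436.5, SN-4:763.25 → nearest is SN-1
(-15.5, 5, 7.5) — d² to each: SN-1:1340.25, SN-2:1777, SN-3:856.5, SN-4:446.25 → nearest is SN-4
(17.5, -15.5, -18) — d² to each: SN-1:1385.25, SN-2:78.5, SN-3:1491, SN-4:1572.75 → nearest is SN-2
(6, 7.5, 17) — d² to each: SN-1:740.5, SN-2:1836.75, SN-3:178.25, SN-4:850.5 → nearest is SN-3
(9.5, -19.5, -7) — d² to each: SN-1:1559.25, SN-2:90.5, SN-3:1294, SN-4:1432.75 → nearest is SN-2
(-4.5, -16, 0) — d² to each: SN-1:1690.5, SN-2:477.25, SN-3:1208.25, SN-4:1035.5 → nearest is SN-2
1 of the 6 points has SN-4 as nearest.

1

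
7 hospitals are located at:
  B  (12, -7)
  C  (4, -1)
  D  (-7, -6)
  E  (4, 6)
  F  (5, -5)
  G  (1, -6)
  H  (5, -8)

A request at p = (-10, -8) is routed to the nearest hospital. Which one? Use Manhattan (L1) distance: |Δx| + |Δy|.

D

d(p,B) = |-10−12| + |-8−(-7)| = 22 + 1 = 23
d(p,C) = |-10−4| + |-8−(-1)| = 14 + 7 = 21
d(p,D) = |-10−(-7)| + |-8−(-6)| = 3 + 2 = 5
d(p,E) = |-10−4| + |-8−6| = 14 + 14 = 28
d(p,F) = |-10−5| + |-8−(-5)| = 15 + 3 = 18
d(p,G) = |-10−1| + |-8−(-6)| = 11 + 2 = 13
d(p,H) = |-10−5| + |-8−(-8)| = 15 + 0 = 15
D is nearest.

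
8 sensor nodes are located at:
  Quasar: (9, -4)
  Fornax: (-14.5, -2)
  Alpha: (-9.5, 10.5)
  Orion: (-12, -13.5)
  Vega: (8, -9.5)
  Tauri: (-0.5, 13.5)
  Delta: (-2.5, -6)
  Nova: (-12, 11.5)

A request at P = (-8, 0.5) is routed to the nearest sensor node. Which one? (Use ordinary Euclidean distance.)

Squared Euclidean distances:
d²(P, Quasar) = 289 + 20.25 = 309.25
d²(P, Fornax) = 42.25 + 6.25 = 48.5
d²(P, Alpha) = 2.25 + 100 = 102.25
d²(P, Orion) = 16 + 196 = 212
d²(P, Vega) = 256 + 100 = 356
d²(P, Tauri) = 56.25 + 169 = 225.25
d²(P, Delta) = 30.25 + 42.25 = 72.5
d²(P, Nova) = 16 + 121 = 137
Minimum is at Fornax.

Fornax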